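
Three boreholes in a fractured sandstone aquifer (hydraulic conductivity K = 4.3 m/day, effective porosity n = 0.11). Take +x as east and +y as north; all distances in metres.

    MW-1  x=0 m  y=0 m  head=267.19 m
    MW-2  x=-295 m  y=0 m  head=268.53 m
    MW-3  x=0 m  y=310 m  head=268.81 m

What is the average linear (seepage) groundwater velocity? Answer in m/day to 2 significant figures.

0.27 m/day

∂h/∂x = (268.53 − 267.19) / (-295 − 0) = -0.004542
∂h/∂y = (268.81 − 267.19) / (310 − 0) = +0.005226
|∇h| = √(-0.004542² + 0.005226²) = 0.006924
Seepage velocity v = K·i/n = 4.3 × 0.006924 / 0.11 = 0.2707 m/day.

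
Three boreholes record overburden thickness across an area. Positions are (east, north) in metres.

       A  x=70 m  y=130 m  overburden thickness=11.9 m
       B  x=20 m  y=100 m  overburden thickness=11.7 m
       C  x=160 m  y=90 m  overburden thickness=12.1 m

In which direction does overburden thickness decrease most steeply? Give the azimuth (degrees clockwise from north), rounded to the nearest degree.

240°

Differences from A: to B (Δx, Δy, Δh) = (-50, -30, -0.2); to C = (90, -40, +0.2).
Solve a·Δx + b·Δy = Δd: det = (-50)·(-40) − 90·(-30) = 4700.
∂d/∂x = [(-0.2)·(-40) − (+0.2)·(-30)] / 4700 = +0.002979
∂d/∂y = [(-50)·(+0.2) − 90·(-0.2)] / 4700 = +0.001702
Steepest decrease is along −∇f: components (-0.002979 E, -0.001702 N).
Azimuth = atan2(-0.002979, -0.001702) = 240.3° ≈ 240°.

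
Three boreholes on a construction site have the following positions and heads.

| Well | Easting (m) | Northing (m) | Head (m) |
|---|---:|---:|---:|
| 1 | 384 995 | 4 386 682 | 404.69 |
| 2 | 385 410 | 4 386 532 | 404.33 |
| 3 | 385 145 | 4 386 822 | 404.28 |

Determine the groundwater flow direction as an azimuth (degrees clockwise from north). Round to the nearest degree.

Taking 1 as reference: 2−1 = (415, -150, -0.36); 3−1 = (150, 140, -0.41).
Solve a·Δx + b·Δy = Δh: det = 415·140 − 150·(-150) = 80600.
∂h/∂x = [(-0.36)·140 − (-0.41)·(-150)] / 80600 = -0.001388
∂h/∂y = [415·(-0.41) − 150·(-0.36)] / 80600 = -0.001441
Flow direction (−∇h) has components (+0.001388 E, +0.001441 N).
Azimuth = atan2(E, N) = atan2(+0.001388, +0.001441) = 43.9° ≈ 044°.

044°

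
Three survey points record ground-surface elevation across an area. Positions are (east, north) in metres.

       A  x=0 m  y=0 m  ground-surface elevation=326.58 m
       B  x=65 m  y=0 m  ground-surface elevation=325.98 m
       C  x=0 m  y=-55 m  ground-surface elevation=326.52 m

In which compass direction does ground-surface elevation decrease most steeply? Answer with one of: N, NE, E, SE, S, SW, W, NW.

E

∂z/∂x = (325.98 − 326.58) / (65 − 0) = -0.009231
∂z/∂y = (326.52 − 326.58) / (-55 − 0) = +0.001091
Steepest decrease is along −∇f = (+0.009231 E, -0.001091 N) → east.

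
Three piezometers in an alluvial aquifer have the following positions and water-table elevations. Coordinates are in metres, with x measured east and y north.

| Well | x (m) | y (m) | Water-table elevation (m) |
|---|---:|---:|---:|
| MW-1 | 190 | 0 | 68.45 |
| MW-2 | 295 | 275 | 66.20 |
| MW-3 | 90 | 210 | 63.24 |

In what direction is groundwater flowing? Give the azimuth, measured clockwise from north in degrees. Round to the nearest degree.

With h = a·x + b·y + c and MW-1 as origin, the differences give:
  105·a + 275·b = -2.25
  (-100)·a + 210·b = -5.21
Eliminate b (×210 and ×275, subtract): 49550·a = 960.250 → a = ∂h/∂x = +0.01938
Back-substitute: b = ∂h/∂y = -0.01558.
Flow direction (−∇h) has components (-0.01938 E, +0.01558 N).
Azimuth = atan2(E, N) = atan2(-0.01938, +0.01558) = 308.8° ≈ 309°.

309°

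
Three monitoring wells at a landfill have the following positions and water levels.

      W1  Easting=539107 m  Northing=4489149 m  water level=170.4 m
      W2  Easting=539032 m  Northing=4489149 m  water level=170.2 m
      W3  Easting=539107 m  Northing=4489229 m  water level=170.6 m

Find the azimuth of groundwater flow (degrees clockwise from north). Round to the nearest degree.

227°

∂h/∂x = (170.2 − 170.4) / (539032 − 539107) = +0.002667
∂h/∂y = (170.6 − 170.4) / (4489229 − 4489149) = +0.002500
Flow direction (−∇h) has components (-0.002667 E, -0.002500 N).
Azimuth = atan2(E, N) = atan2(-0.002667, -0.002500) = 226.8° ≈ 227°.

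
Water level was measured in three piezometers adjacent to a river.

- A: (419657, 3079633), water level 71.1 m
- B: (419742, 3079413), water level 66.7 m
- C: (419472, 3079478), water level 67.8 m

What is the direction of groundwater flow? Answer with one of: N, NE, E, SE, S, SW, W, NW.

With h = a·x + b·y + c and A as origin, the differences give:
  85·a + (-220)·b = -4.4
  (-185)·a + (-155)·b = -3.3
Eliminate b (×(-155) and ×(-220), subtract): -53875·a = -44.00 → a = ∂h/∂x = +0.0008167
Back-substitute: b = ∂h/∂y = +0.02032.
Flow = −∇h = (-0.0008167 east, -0.02032 north), which points south.

S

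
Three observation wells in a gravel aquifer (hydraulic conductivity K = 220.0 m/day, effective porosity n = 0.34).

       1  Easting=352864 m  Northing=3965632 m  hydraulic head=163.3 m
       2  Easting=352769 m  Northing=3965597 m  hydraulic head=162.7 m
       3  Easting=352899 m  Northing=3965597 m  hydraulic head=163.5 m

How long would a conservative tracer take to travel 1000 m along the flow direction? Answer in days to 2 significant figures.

Differences from 1: to 2 (Δx, Δy, Δh) = (-95, -35, -0.6); to 3 = (35, -35, +0.2).
Determinant of the coordinate differences = (-95)·(-35) − 35·(-35) = 4550.
∂h/∂x = [(-0.6)·(-35) − (+0.2)·(-35)] / 4550 = +0.006154
∂h/∂y = [(-95)·(+0.2) − 35·(-0.6)] / 4550 = +0.0004396
|∇h| = √(0.006154² + 0.0004396²) = 0.00617
Seepage velocity v = K·i/n = 220.0 × 0.00617 / 0.34 = 3.992 m/day.
t = 1000 / 3.992 = 250.5 days.

250 days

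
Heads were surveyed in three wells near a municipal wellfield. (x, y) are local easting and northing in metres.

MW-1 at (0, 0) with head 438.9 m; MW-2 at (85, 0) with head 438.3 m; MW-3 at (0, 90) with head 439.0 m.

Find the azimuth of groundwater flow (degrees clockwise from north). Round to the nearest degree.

∂h/∂x = (438.3 − 438.9) / (85 − 0) = -0.007059
∂h/∂y = (439.0 − 438.9) / (90 − 0) = +0.001111
Flow direction (−∇h) has components (+0.007059 E, -0.001111 N).
Azimuth = atan2(E, N) = atan2(+0.007059, -0.001111) = 98.9° ≈ 099°.

099°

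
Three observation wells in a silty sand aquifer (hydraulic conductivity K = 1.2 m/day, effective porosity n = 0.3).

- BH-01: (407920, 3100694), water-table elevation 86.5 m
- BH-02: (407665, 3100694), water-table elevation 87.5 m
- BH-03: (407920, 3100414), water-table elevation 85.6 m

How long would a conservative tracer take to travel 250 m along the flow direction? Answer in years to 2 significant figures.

∂h/∂x = (87.5 − 86.5) / (407665 − 407920) = -0.003922
∂h/∂y = (85.6 − 86.5) / (3100414 − 3100694) = +0.003214
|∇h| = √(-0.003922² + 0.003214²) = 0.005071
Seepage velocity v = K·i/n = 1.2 × 0.005071 / 0.3 = 0.02028 m/day.
t = 250 / 0.02028 = 1.233e+04 days = 33.8 years.

34 years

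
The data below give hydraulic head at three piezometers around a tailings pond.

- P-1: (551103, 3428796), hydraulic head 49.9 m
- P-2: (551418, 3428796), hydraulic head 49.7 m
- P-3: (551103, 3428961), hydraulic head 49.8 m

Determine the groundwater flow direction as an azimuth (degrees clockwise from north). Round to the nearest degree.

046°

∂h/∂x = (49.7 − 49.9) / (551418 − 551103) = -0.0006349
∂h/∂y = (49.8 − 49.9) / (3428961 − 3428796) = -0.0006061
Flow direction (−∇h) has components (+0.0006349 E, +0.0006061 N).
Azimuth = atan2(E, N) = atan2(+0.0006349, +0.0006061) = 46.3° ≈ 046°.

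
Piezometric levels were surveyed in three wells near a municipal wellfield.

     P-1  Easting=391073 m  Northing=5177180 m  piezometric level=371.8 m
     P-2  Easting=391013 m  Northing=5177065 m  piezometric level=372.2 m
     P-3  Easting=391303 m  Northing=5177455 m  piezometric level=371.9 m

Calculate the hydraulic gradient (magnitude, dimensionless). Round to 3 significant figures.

0.0157

Differences from P-1: to P-2 (Δx, Δy, Δh) = (-60, -115, +0.4); to P-3 = (230, 275, +0.1).
Determinant of the coordinate differences = (-60)·275 − 230·(-115) = 9950.
∂h/∂x = [(+0.4)·275 − (+0.1)·(-115)] / 9950 = +0.01221
∂h/∂y = [(-60)·(+0.1) − 230·(+0.4)] / 9950 = -0.009849
|∇h| = √(0.01221² + -0.009849²) = 0.01569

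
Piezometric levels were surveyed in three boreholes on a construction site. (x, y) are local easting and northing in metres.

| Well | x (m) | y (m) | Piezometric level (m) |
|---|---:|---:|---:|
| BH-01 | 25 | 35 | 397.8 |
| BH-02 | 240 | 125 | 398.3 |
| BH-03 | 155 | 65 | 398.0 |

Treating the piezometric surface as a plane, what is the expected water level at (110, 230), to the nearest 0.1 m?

Three-point gradient (reference BH-01): Δ to BH-02 = (215, 90, +0.5), Δ to BH-03 = (130, 30, +0.2).
∂h/∂x = +0.0005714, ∂h/∂y = +0.004190 (det = -5250).
h(110, 230) = 397.8 + (+0.0005714)·(85) + (+0.004190)·(195) = 397.8 +0.049 +0.817 = 398.666 m.

398.7 m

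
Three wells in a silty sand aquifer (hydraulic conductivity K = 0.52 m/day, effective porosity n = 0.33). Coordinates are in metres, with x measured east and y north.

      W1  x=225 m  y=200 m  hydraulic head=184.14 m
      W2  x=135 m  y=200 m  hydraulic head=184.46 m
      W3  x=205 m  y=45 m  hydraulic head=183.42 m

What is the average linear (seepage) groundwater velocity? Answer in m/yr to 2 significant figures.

3.6 m/yr

Taking W1 as reference: W2−W1 = (-90, 0, +0.32); W3−W1 = (-20, -155, -0.72).
Determinant of the coordinate differences = (-90)·(-155) − (-20)·0 = 13950.
∂h/∂x = [(+0.32)·(-155) − (-0.72)·0] / 13950 = -0.003556
∂h/∂y = [(-90)·(-0.72) − (-20)·(+0.32)] / 13950 = +0.005104
|∇h| = √(-0.003556² + 0.005104²) = 0.006221
Seepage velocity v = K·i/n = 0.52 × 0.006221 / 0.33 = 0.009803 m/day = 3.581 m/yr.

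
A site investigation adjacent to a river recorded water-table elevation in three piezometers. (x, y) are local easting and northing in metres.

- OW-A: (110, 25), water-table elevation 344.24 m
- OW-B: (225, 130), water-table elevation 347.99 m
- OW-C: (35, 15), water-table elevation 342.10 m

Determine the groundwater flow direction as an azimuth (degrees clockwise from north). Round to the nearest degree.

Differences from OW-A: to OW-B (Δx, Δy, Δh) = (115, 105, +3.75); to OW-C = (-75, -10, -2.14).
Solve a·Δx + b·Δy = Δh: det = 115·(-10) − (-75)·105 = 6725.
∂h/∂x = [(+3.75)·(-10) − (-2.14)·105] / 6725 = +0.02784
∂h/∂y = [115·(-2.14) − (-75)·(+3.75)] / 6725 = +0.005227
Flow direction (−∇h) has components (-0.02784 E, -0.005227 N).
Azimuth = atan2(E, N) = atan2(-0.02784, -0.005227) = 259.4° ≈ 259°.

259°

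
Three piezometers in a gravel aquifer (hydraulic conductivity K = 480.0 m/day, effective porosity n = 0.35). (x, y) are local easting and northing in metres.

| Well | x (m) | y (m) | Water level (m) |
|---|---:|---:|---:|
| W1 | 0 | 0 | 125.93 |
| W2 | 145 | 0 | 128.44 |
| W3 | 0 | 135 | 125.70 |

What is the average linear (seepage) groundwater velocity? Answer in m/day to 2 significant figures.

∂h/∂x = (128.44 − 125.93) / (145 − 0) = +0.01731
∂h/∂y = (125.70 − 125.93) / (135 − 0) = -0.001704
|∇h| = √(0.01731² + -0.001704²) = 0.01739
Seepage velocity v = K·i/n = 480.0 × 0.01739 / 0.35 = 23.85 m/day.

24 m/day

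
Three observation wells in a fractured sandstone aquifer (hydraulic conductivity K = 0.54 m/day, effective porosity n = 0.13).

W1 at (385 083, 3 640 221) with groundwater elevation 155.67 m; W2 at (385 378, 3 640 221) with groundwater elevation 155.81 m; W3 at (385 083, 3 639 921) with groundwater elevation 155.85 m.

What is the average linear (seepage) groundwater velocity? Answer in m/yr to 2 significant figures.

∂h/∂x = (155.81 − 155.67) / (385378 − 385083) = +0.0004746
∂h/∂y = (155.85 − 155.67) / (3639921 − 3640221) = -0.0006000
|∇h| = √(0.0004746² + -0.0006000²) = 0.000765
Seepage velocity v = K·i/n = 0.54 × 0.000765 / 0.13 = 0.003178 m/day = 1.161 m/yr.

1.2 m/yr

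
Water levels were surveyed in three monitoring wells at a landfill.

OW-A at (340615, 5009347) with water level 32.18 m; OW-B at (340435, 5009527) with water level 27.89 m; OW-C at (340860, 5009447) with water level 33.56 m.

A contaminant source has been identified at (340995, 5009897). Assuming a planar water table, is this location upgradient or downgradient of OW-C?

downgradient

Taking OW-A as reference: OW-B−OW-A = (-180, 180, -4.29); OW-C−OW-A = (245, 100, +1.38).
Solve a·Δx + b·Δy = Δh: det = (-180)·100 − 245·180 = -62100.
∂h/∂x = [(-4.29)·100 − (+1.38)·180] / -62100 = +0.01091
∂h/∂y = [(-180)·(+1.38) − 245·(-4.29)] / -62100 = -0.01293
Head at (340995, 5009897) = 32.18 + (+0.01091)·(380) + (-0.01293)·(550) = 29.22 m.
That is lower than the 33.56 m at OW-C, so the point is downgradient.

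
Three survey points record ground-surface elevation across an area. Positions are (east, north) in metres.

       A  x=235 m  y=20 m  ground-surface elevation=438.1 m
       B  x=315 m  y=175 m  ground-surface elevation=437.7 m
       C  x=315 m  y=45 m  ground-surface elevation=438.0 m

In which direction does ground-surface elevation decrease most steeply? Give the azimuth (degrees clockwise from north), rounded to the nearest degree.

Differences from A: to B (Δx, Δy, Δh) = (80, 155, -0.4); to C = (80, 25, -0.1).
Solve a·Δx + b·Δy = Δz: det = 80·25 − 80·155 = -10400.
∂z/∂x = [(-0.4)·25 − (-0.1)·155] / -10400 = -0.0005288
∂z/∂y = [80·(-0.1) − 80·(-0.4)] / -10400 = -0.002308
Steepest decrease is along −∇f: components (+0.0005288 E, +0.002308 N).
Azimuth = atan2(+0.0005288, +0.002308) = 12.9° ≈ 013°.

013°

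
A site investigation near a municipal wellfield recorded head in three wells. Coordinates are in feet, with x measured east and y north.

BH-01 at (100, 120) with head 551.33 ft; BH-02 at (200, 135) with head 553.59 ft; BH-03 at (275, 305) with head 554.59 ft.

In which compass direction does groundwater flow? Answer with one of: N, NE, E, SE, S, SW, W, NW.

Three-point gradient (reference BH-01): Δ to BH-02 = (100, 15, +2.26), Δ to BH-03 = (175, 185, +3.26).
∂h/∂x = +0.02326, ∂h/∂y = -0.004378 (det = 15875).
Flow = −∇h = (-0.02326 east, +0.004378 north), which points west.

W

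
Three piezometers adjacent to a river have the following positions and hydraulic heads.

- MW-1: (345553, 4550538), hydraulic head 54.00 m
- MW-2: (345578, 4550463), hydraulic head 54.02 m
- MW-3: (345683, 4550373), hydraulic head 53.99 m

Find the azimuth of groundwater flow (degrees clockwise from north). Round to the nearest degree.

Differences from MW-1: to MW-2 (Δx, Δy, Δh) = (25, -75, +0.02); to MW-3 = (130, -165, -0.01).
Determinant of the coordinate differences = 25·(-165) − 130·(-75) = 5625.
∂h/∂x = [(+0.02)·(-165) − (-0.01)·(-75)] / 5625 = -0.0007200
∂h/∂y = [25·(-0.01) − 130·(+0.02)] / 5625 = -0.0005067
Flow direction (−∇h) has components (+0.0007200 E, +0.0005067 N).
Azimuth = atan2(E, N) = atan2(+0.0007200, +0.0005067) = 54.9° ≈ 055°.

055°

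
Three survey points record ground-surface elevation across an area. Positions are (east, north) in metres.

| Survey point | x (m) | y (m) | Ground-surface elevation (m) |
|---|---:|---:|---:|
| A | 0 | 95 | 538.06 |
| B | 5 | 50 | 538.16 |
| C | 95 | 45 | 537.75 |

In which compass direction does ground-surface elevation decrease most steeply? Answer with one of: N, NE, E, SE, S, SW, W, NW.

Taking A as reference: B−A = (5, -45, +0.10); C−A = (95, -50, -0.31).
Determinant of the coordinate differences = 5·(-50) − 95·(-45) = 4025.
∂z/∂x = [(+0.10)·(-50) − (-0.31)·(-45)] / 4025 = -0.004708
∂z/∂y = [5·(-0.31) − 95·(+0.10)] / 4025 = -0.002745
Steepest decrease is along −∇f = (+0.004708 E, +0.002745 N) → northeast.

NE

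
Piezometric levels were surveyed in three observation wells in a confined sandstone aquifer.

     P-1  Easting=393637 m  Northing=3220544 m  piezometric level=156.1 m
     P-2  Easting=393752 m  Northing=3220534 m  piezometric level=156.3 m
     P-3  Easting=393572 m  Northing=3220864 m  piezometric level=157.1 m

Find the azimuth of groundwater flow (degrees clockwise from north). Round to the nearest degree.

Three-point gradient (reference P-1): Δ to P-2 = (115, -10, +0.2), Δ to P-3 = (-65, 320, +1.0).
∂h/∂x = +0.002047, ∂h/∂y = +0.003541 (det = 36150).
Flow direction (−∇h) has components (-0.002047 E, -0.003541 N).
Azimuth = atan2(E, N) = atan2(-0.002047, -0.003541) = 210.0° ≈ 210°.

210°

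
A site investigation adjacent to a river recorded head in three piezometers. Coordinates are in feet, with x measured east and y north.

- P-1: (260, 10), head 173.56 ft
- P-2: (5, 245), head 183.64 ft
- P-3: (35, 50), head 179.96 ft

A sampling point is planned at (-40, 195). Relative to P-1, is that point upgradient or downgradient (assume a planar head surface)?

upgradient

Differences from P-1: to P-2 (Δx, Δy, Δh) = (-255, 235, +10.08); to P-3 = (-225, 40, +6.40).
Determinant of the coordinate differences = (-255)·40 − (-225)·235 = 42675.
∂h/∂x = [(+10.08)·40 − (+6.40)·235] / 42675 = -0.02579
∂h/∂y = [(-255)·(+6.40) − (-225)·(+10.08)] / 42675 = +0.01490
Head at (-40, 195) = 173.56 + (-0.02579)·(-300) + (+0.01490)·(185) = 184.06 ft.
That is higher than the 173.56 ft at P-1, so the point is upgradient.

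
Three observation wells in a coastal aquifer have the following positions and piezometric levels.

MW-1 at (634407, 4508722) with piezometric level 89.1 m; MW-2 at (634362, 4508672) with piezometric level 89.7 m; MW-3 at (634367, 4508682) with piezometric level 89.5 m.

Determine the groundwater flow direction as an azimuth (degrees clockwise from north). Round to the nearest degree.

With h = a·x + b·y + c and MW-1 as origin, the differences give:
  (-45)·a + (-50)·b = +0.6
  (-40)·a + (-40)·b = +0.4
Eliminate b (×(-40) and ×(-50), subtract): -200·a = -4.00 → a = ∂h/∂x = +0.02000
Back-substitute: b = ∂h/∂y = -0.03000.
Flow direction (−∇h) has components (-0.02000 E, +0.03000 N).
Azimuth = atan2(E, N) = atan2(-0.02000, +0.03000) = 326.3° ≈ 326°.

326°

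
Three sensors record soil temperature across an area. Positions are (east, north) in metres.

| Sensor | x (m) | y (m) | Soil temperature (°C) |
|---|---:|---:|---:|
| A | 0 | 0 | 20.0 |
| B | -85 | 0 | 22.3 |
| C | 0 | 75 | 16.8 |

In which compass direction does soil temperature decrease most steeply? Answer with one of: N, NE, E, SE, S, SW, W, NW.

∂T/∂x = (22.3 − 20.0) / (-85 − 0) = -0.02706
∂T/∂y = (16.8 − 20.0) / (75 − 0) = -0.04267
Steepest decrease is along −∇f = (+0.02706 E, +0.04267 N) → northeast.

NE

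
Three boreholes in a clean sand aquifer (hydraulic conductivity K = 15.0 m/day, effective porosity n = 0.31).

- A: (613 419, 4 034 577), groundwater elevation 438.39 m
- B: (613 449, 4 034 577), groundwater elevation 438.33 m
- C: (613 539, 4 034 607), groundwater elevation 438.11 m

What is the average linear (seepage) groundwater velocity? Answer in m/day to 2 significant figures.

0.12 m/day

Taking A as reference: B−A = (30, 0, -0.06); C−A = (120, 30, -0.28).
Solve a·Δx + b·Δy = Δh: det = 30·30 − 120·0 = 900.
∂h/∂x = [(-0.06)·30 − (-0.28)·0] / 900 = -0.002000
∂h/∂y = [30·(-0.28) − 120·(-0.06)] / 900 = -0.001333
|∇h| = √(-0.002000² + -0.001333²) = 0.002404
Seepage velocity v = K·i/n = 15.0 × 0.002404 / 0.31 = 0.1163 m/day.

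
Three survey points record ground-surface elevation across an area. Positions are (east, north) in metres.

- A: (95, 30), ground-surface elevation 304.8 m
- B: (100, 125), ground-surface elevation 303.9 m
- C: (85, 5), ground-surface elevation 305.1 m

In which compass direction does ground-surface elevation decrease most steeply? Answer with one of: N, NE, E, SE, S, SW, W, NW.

NE

Taking A as reference: B−A = (5, 95, -0.9); C−A = (-10, -25, +0.3).
Solve a·Δx + b·Δy = Δz: det = 5·(-25) − (-10)·95 = 825.
∂z/∂x = [(-0.9)·(-25) − (+0.3)·95] / 825 = -0.007273
∂z/∂y = [5·(+0.3) − (-10)·(-0.9)] / 825 = -0.009091
Steepest decrease is along −∇f = (+0.007273 E, +0.009091 N) → northeast.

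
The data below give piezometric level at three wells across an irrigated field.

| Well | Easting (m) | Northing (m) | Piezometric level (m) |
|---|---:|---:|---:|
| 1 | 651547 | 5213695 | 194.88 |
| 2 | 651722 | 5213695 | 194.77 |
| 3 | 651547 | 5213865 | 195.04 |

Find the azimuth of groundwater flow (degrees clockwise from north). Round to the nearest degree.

146°

∂h/∂x = (194.77 − 194.88) / (651722 − 651547) = -0.0006286
∂h/∂y = (195.04 − 194.88) / (5213865 − 5213695) = +0.0009412
Flow direction (−∇h) has components (+0.0006286 E, -0.0009412 N).
Azimuth = atan2(E, N) = atan2(+0.0006286, -0.0009412) = 146.3° ≈ 146°.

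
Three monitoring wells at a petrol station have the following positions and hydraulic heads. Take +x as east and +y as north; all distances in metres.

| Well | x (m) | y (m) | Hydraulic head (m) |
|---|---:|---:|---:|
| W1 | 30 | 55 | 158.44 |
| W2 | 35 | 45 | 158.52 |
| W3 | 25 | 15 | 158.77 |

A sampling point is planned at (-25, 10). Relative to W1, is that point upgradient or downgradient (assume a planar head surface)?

upgradient

Three-point gradient (reference W1): Δ to W2 = (5, -10, +0.08), Δ to W3 = (-5, -40, +0.33).
∂h/∂x = -0.0004000, ∂h/∂y = -0.008200 (det = -250).
Head at (-25, 10) = 158.44 + (-0.0004000)·(-55) + (-0.008200)·(-45) = 158.83 m.
That is higher than the 158.44 m at W1, so the point is upgradient.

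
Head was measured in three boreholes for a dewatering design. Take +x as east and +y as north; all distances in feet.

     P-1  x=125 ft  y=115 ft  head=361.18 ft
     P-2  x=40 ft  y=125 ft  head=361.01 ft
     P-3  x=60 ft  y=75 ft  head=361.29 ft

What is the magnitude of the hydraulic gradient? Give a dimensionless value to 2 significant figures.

0.0052

Taking P-1 as reference: P-2−P-1 = (-85, 10, -0.17); P-3−P-1 = (-65, -40, +0.11).
Determinant of the coordinate differences = (-85)·(-40) − (-65)·10 = 4050.
∂h/∂x = [(-0.17)·(-40) − (+0.11)·10] / 4050 = +0.001407
∂h/∂y = [(-85)·(+0.11) − (-65)·(-0.17)] / 4050 = -0.005037
|∇h| = √(0.001407² + -0.005037²) = 0.00523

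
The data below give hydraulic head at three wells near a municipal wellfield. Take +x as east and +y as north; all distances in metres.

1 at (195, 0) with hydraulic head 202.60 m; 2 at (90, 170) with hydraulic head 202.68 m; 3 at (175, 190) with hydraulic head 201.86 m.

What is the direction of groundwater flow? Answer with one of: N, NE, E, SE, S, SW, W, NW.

With h = a·x + b·y + c and 1 as origin, the differences give:
  (-105)·a + 170·b = +0.08
  (-20)·a + 190·b = -0.74
Eliminate b (×190 and ×170, subtract): -16550·a = 141.000 → a = ∂h/∂x = -0.008520
Back-substitute: b = ∂h/∂y = -0.004792.
Flow = −∇h = (+0.008520 east, +0.004792 north), which points northeast.

NE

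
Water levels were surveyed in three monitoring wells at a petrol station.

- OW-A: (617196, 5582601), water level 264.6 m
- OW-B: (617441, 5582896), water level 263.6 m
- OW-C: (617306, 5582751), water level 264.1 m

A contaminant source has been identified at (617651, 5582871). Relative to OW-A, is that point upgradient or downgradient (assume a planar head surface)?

downgradient

Differences from OW-A: to OW-B (Δx, Δy, Δh) = (245, 295, -1.0); to OW-C = (110, 150, -0.5).
Solve a·Δx + b·Δy = Δh: det = 245·150 − 110·295 = 4300.
∂h/∂x = [(-1.0)·150 − (-0.5)·295] / 4300 = -0.0005814
∂h/∂y = [245·(-0.5) − 110·(-1.0)] / 4300 = -0.002907
Head at (617651, 5582871) = 264.6 + (-0.0005814)·(455) + (-0.002907)·(270) = 263.55 m.
That is lower than the 264.6 m at OW-A, so the point is downgradient.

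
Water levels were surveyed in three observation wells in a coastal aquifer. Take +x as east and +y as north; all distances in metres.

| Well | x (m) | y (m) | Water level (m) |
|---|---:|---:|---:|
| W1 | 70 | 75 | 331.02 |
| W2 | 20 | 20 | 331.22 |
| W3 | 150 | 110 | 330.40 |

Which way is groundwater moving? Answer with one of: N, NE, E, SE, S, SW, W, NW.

Three-point gradient (reference W1): Δ to W2 = (-50, -55, +0.20), Δ to W3 = (80, 35, -0.62).
∂h/∂x = -0.01023, ∂h/∂y = +0.005660 (det = 2650).
Flow = −∇h = (+0.01023 east, -0.005660 north), which points southeast.

SE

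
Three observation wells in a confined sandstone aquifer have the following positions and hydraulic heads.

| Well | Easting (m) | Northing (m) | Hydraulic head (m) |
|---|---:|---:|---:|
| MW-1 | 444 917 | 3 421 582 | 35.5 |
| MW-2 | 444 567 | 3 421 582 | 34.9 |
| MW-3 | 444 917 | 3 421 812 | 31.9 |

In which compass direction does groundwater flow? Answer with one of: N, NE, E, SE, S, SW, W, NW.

N

∂h/∂x = (34.9 − 35.5) / (444567 − 444917) = +0.001714
∂h/∂y = (31.9 − 35.5) / (3421812 − 3421582) = -0.01565
Flow = −∇h = (-0.001714 east, +0.01565 north), which points north.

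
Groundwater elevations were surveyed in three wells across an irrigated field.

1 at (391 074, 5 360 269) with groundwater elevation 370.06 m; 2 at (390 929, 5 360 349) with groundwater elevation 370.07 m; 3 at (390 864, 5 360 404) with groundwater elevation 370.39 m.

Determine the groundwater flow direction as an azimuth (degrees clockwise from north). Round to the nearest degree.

209°

Differences from 1: to 2 (Δx, Δy, Δh) = (-145, 80, +0.01); to 3 = (-210, 135, +0.33).
Determinant of the coordinate differences = (-145)·135 − (-210)·80 = -2775.
∂h/∂x = [(+0.01)·135 − (+0.33)·80] / -2775 = +0.009027
∂h/∂y = [(-145)·(+0.33) − (-210)·(+0.01)] / -2775 = +0.01649
Flow direction (−∇h) has components (-0.009027 E, -0.01649 N).
Azimuth = atan2(E, N) = atan2(-0.009027, -0.01649) = 208.7° ≈ 209°.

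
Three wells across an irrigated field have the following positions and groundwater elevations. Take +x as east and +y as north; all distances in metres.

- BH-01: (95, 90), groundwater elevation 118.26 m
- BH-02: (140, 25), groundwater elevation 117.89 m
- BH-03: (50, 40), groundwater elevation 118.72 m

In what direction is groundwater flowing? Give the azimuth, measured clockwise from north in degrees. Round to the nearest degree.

Taking BH-01 as reference: BH-02−BH-01 = (45, -65, -0.37); BH-03−BH-01 = (-45, -50, +0.46).
Determinant of the coordinate differences = 45·(-50) − (-45)·(-65) = -5175.
∂h/∂x = [(-0.37)·(-50) − (+0.46)·(-65)] / -5175 = -0.009353
∂h/∂y = [45·(+0.46) − (-45)·(-0.37)] / -5175 = -0.0007826
Flow direction (−∇h) has components (+0.009353 E, +0.0007826 N).
Azimuth = atan2(E, N) = atan2(+0.009353, +0.0007826) = 85.2° ≈ 085°.

085°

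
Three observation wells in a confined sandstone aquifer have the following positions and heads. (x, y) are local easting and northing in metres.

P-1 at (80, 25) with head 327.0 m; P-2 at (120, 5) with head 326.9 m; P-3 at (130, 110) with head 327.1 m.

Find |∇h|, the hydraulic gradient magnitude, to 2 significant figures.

0.0025

Differences from P-1: to P-2 (Δx, Δy, Δh) = (40, -20, -0.1); to P-3 = (50, 85, +0.1).
Solve a·Δx + b·Δy = Δh: det = 40·85 − 50·(-20) = 4400.
∂h/∂x = [(-0.1)·85 − (+0.1)·(-20)] / 4400 = -0.001477
∂h/∂y = [40·(+0.1) − 50·(-0.1)] / 4400 = +0.002045
|∇h| = √(-0.001477² + 0.002045²) = 0.002523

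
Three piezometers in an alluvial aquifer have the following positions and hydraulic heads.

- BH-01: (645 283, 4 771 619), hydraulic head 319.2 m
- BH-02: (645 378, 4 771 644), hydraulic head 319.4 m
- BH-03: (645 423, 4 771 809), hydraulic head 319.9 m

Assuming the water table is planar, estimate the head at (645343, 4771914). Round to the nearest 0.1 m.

320.1 m

Three-point gradient (reference BH-01): Δ to BH-02 = (95, 25, +0.2), Δ to BH-03 = (140, 190, +0.7).
∂h/∂x = +0.001409, ∂h/∂y = +0.002646 (det = 14550).
h(645343, 4771914) = 319.2 + (+0.001409)·(60) + (+0.002646)·(295) = 319.2 +0.085 +0.781 = 320.065 m.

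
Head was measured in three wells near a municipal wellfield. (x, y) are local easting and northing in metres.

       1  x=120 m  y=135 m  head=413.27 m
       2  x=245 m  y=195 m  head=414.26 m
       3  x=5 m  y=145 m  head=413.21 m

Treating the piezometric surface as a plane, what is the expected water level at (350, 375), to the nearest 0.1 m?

With h = a·x + b·y + c and 1 as origin, the differences give:
  125·a + 60·b = +0.99
  (-115)·a + 10·b = -0.06
Eliminate b (×10 and ×60, subtract): 8150·a = 13.500 → a = ∂h/∂x = +0.001656
Back-substitute: b = ∂h/∂y = +0.01305.
h(350, 375) = 413.27 + (+0.001656)·(230) + (+0.01305)·(240) = 413.27 +0.381 +3.132 = 416.783 m.

416.8 m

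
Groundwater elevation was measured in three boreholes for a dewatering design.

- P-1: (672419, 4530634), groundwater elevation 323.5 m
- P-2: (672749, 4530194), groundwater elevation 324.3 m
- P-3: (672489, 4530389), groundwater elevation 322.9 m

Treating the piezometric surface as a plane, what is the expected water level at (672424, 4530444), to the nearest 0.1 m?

322.6 m

Taking P-1 as reference: P-2−P-1 = (330, -440, +0.8); P-3−P-1 = (70, -245, -0.6).
Solve a·Δx + b·Δy = Δh: det = 330·(-245) − 70·(-440) = -50050.
∂h/∂x = [(+0.8)·(-245) − (-0.6)·(-440)] / -50050 = +0.009191
∂h/∂y = [330·(-0.6) − 70·(+0.8)] / -50050 = +0.005075
h(672424, 4530444) = 323.5 + (+0.009191)·(5) + (+0.005075)·(-190) = 323.5 +0.046 -0.964 = 322.582 m.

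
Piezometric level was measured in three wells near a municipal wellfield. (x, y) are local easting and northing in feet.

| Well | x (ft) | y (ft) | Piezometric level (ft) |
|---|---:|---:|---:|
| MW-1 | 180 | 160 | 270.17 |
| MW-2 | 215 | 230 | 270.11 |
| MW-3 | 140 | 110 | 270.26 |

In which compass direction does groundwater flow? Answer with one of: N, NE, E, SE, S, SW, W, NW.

E

Three-point gradient (reference MW-1): Δ to MW-2 = (35, 70, -0.06), Δ to MW-3 = (-40, -50, +0.09).
∂h/∂x = -0.003143, ∂h/∂y = +0.0007143 (det = 1050).
Flow = −∇h = (+0.003143 east, -0.0007143 north), which points east.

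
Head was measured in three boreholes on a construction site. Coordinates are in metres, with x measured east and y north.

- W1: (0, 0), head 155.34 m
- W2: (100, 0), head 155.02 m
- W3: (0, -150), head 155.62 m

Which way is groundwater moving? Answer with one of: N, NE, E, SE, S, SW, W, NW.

NE

∂h/∂x = (155.02 − 155.34) / (100 − 0) = -0.003200
∂h/∂y = (155.62 − 155.34) / (-150 − 0) = -0.001867
Flow = −∇h = (+0.003200 east, +0.001867 north), which points northeast.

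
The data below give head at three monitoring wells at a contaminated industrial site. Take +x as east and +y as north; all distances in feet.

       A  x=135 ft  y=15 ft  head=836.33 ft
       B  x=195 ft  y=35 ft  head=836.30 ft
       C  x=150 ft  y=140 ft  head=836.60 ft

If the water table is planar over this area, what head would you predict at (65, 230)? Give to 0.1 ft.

836.9 ft

Taking A as reference: B−A = (60, 20, -0.03); C−A = (15, 125, +0.27).
Determinant of the coordinate differences = 60·125 − 15·20 = 7200.
∂h/∂x = [(-0.03)·125 − (+0.27)·20] / 7200 = -0.001271
∂h/∂y = [60·(+0.27) − 15·(-0.03)] / 7200 = +0.002313
h(65, 230) = 836.33 + (-0.001271)·(-70) + (+0.002313)·(215) = 836.33 +0.089 +0.497 = 836.916 ft.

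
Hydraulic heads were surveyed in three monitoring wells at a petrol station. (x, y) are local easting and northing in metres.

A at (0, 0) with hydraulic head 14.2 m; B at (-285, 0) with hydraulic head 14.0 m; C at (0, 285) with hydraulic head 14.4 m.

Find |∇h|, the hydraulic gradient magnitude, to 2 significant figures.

∂h/∂x = (14.0 − 14.2) / (-285 − 0) = +0.0007018
∂h/∂y = (14.4 − 14.2) / (285 − 0) = +0.0007018
|∇h| = √(0.0007018² + 0.0007018²) = 0.0009925

0.00099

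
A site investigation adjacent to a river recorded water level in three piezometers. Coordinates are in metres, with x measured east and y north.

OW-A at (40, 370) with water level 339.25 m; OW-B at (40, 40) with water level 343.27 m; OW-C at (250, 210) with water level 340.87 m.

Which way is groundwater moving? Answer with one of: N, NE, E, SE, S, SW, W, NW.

Taking OW-A as reference: OW-B−OW-A = (0, -330, +4.02); OW-C−OW-A = (210, -160, +1.62).
Solve a·Δx + b·Δy = Δh: det = 0·(-160) − 210·(-330) = 69300.
∂h/∂x = [(+4.02)·(-160) − (+1.62)·(-330)] / 69300 = -0.001567
∂h/∂y = [0·(+1.62) − 210·(+4.02)] / 69300 = -0.01218
Flow = −∇h = (+0.001567 east, +0.01218 north), which points north.

N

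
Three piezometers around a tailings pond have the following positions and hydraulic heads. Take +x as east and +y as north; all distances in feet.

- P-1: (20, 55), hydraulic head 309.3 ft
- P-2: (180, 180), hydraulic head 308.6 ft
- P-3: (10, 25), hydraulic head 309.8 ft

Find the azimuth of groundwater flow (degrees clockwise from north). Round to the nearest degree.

Taking P-1 as reference: P-2−P-1 = (160, 125, -0.7); P-3−P-1 = (-10, -30, +0.5).
Determinant of the coordinate differences = 160·(-30) − (-10)·125 = -3550.
∂h/∂x = [(-0.7)·(-30) − (+0.5)·125] / -3550 = +0.01169
∂h/∂y = [160·(+0.5) − (-10)·(-0.7)] / -3550 = -0.02056
Flow direction (−∇h) has components (-0.01169 E, +0.02056 N).
Azimuth = atan2(E, N) = atan2(-0.01169, +0.02056) = 330.4° ≈ 330°.

330°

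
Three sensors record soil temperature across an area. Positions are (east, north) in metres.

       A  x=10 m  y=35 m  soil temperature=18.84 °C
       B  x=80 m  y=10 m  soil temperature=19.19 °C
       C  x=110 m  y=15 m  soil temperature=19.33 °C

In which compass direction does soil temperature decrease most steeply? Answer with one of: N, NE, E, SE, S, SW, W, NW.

W

Three-point gradient (reference A): Δ to B = (70, -25, +0.35), Δ to C = (100, -20, +0.49).
∂T/∂x = +0.004773, ∂T/∂y = -0.0006364 (det = 1100).
Steepest decrease is along −∇f = (-0.004773 E, +0.0006364 N) → west.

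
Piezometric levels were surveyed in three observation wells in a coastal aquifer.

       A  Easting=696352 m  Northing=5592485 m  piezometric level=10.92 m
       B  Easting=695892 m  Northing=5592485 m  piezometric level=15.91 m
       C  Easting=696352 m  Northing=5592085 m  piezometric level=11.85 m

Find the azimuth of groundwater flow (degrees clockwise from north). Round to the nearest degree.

078°

∂h/∂x = (15.91 − 10.92) / (695892 − 696352) = -0.01085
∂h/∂y = (11.85 − 10.92) / (5592085 − 5592485) = -0.002325
Flow direction (−∇h) has components (+0.01085 E, +0.002325 N).
Azimuth = atan2(E, N) = atan2(+0.01085, +0.002325) = 77.9° ≈ 078°.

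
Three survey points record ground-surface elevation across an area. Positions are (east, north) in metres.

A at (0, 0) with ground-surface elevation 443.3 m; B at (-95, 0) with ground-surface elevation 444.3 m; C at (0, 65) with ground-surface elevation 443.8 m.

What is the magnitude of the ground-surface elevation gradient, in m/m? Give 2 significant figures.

∂z/∂x = (444.3 − 443.3) / (-95 − 0) = -0.01053
∂z/∂y = (443.8 − 443.3) / (65 − 0) = +0.007692
|∇f| = √(-0.01053² + 0.007692²) = 0.01304 m/m

0.013 m/m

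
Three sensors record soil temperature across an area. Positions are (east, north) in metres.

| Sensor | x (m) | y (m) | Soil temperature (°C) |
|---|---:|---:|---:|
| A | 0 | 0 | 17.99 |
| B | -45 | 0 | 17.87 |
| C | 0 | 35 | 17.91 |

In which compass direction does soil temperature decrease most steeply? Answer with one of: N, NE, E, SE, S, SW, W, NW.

NW

∂T/∂x = (17.87 − 17.99) / (-45 − 0) = +0.002667
∂T/∂y = (17.91 − 17.99) / (35 − 0) = -0.002286
Steepest decrease is along −∇f = (-0.002667 E, +0.002286 N) → northwest.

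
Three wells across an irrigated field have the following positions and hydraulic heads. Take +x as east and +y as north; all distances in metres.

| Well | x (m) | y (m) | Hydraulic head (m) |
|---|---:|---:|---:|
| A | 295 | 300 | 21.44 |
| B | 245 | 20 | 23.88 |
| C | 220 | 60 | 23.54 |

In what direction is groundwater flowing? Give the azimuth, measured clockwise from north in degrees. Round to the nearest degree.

002°

With h = a·x + b·y + c and A as origin, the differences give:
  (-50)·a + (-280)·b = +2.44
  (-75)·a + (-240)·b = +2.10
Eliminate b (×(-240) and ×(-280), subtract): -9000·a = 2.400 → a = ∂h/∂x = -0.0002667
Back-substitute: b = ∂h/∂y = -0.008667.
Flow direction (−∇h) has components (+0.0002667 E, +0.008667 N).
Azimuth = atan2(E, N) = atan2(+0.0002667, +0.008667) = 1.8° ≈ 002°.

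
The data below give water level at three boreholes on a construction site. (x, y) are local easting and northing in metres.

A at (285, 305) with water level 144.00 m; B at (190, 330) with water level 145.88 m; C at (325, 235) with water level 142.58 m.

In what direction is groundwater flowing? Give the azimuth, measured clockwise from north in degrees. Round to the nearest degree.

122°

With h = a·x + b·y + c and A as origin, the differences give:
  (-95)·a + 25·b = +1.88
  40·a + (-70)·b = -1.42
Eliminate b (×(-70) and ×25, subtract): 5650·a = -96.100 → a = ∂h/∂x = -0.01701
Back-substitute: b = ∂h/∂y = +0.01057.
Flow direction (−∇h) has components (+0.01701 E, -0.01057 N).
Azimuth = atan2(E, N) = atan2(+0.01701, -0.01057) = 121.8° ≈ 122°.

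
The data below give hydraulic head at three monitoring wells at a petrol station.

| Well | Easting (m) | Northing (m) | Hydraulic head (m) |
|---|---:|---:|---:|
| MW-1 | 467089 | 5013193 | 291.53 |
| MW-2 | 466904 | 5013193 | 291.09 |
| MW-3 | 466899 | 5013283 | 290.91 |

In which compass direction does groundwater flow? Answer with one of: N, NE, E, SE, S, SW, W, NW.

Differences from MW-1: to MW-2 (Δx, Δy, Δh) = (-185, 0, -0.44); to MW-3 = (-190, 90, -0.62).
Solve a·Δx + b·Δy = Δh: det = (-185)·90 − (-190)·0 = -16650.
∂h/∂x = [(-0.44)·90 − (-0.62)·0] / -16650 = +0.002378
∂h/∂y = [(-185)·(-0.62) − (-190)·(-0.44)] / -16650 = -0.001868
Flow = −∇h = (-0.002378 east, +0.001868 north), which points northwest.

NW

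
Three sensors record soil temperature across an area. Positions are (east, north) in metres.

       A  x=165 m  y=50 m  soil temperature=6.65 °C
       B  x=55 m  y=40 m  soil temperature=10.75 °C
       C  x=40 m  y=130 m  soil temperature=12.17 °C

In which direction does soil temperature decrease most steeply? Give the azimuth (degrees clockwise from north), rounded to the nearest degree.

Taking A as reference: B−A = (-110, -10, +4.10); C−A = (-125, 80, +5.52).
Determinant of the coordinate differences = (-110)·80 − (-125)·(-10) = -10050.
∂T/∂x = [(+4.10)·80 − (+5.52)·(-10)] / -10050 = -0.03813
∂T/∂y = [(-110)·(+5.52) − (-125)·(+4.10)] / -10050 = +0.009423
Steepest decrease is along −∇f: components (+0.03813 E, -0.009423 N).
Azimuth = atan2(+0.03813, -0.009423) = 103.9° ≈ 104°.

104°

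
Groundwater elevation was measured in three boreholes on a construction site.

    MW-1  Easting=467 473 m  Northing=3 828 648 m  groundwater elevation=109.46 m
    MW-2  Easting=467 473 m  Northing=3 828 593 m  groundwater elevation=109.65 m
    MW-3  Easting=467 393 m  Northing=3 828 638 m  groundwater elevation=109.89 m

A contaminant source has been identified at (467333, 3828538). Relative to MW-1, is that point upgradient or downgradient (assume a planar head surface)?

upgradient

With h = a·x + b·y + c and MW-1 as origin, the differences give:
  0·a + (-55)·b = +0.19
  (-80)·a + (-10)·b = +0.43
Eliminate b (×(-10) and ×(-55), subtract): -4400·a = 21.750 → a = ∂h/∂x = -0.004943
Back-substitute: b = ∂h/∂y = -0.003455.
Head at (467333, 3828538) = 109.46 + (-0.004943)·(-140) + (-0.003455)·(-110) = 110.53 m.
That is higher than the 109.46 m at MW-1, so the point is upgradient.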